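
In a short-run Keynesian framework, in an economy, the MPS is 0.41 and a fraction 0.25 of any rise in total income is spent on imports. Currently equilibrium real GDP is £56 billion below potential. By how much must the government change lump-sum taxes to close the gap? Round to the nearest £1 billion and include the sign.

MPC = 1 − MPS = 1 − 0.41 = 0.59.
Spending multiplier = 1/(1 − c + m) = 1/(1 − 0.59 + 0.25) = 1/0.66 ≈ 1.515.
Tax multiplier = −c·k = −0.59/0.66 ≈ −0.894. Need ΔY = +£56 billion, so ΔT = ΔY/(−c·k) = −(+£56 billion) × 0.66 / 0.59 ≈ −£63 billion.
The government should cut lump-sum taxes by £63 billion.

−£63 billion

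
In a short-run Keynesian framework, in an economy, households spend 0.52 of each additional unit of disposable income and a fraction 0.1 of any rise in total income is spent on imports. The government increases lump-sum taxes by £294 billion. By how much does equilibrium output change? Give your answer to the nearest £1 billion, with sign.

A lump-sum tax change of +£294 billion shifts disposable income by −£294 billion; first-round consumption changes by −c × ΔT = −0.52 × (+£294 billion) = −£152.88 billion.
Expenditure multiplier = 1/(1 − c + m) = 1/(1 − 0.52 + 0.1) = 1/0.58 ≈ 1.724.
The tax multiplier is −c × k ≈ −0.897, so ΔY = k × (−c·ΔT) = (−£152.88 billion) / 0.58 ≈ −£264 billion.

−£264 billion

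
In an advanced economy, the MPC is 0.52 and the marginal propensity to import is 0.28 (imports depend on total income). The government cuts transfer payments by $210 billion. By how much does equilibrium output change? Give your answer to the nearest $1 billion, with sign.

−$144 billion

The transfer change shifts disposable income by −$210 billion, so first-round consumption changes by c·ΔTR = 0.52 × (−$210 billion) = −$109.2 billion.
Expenditure multiplier = 1/(1 − c + m) = 1/(1 − 0.52 + 0.28) = 1/0.76 ≈ 1.316.
The transfer multiplier is c × k ≈ 0.684, so ΔY = k × (c·ΔTR) = (−$109.2 billion) / 0.76 ≈ −$144 billion.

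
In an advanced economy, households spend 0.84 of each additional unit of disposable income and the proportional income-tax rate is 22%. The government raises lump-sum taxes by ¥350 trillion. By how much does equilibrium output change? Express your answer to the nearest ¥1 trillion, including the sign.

−¥853 trillion

A lump-sum tax change of +¥350 trillion shifts disposable income by −¥350 trillion; first-round consumption changes by −c × ΔT = −0.84 × (+¥350 trillion) = −¥294 trillion.
Expenditure multiplier = 1/(1 − c(1−t)) = 1/(1 − 0.84×0.78) = 1/0.3448 ≈ 2.9.
The tax multiplier is −c × k ≈ −2.436, so ΔY = k × (−c·ΔT) = (−¥294 trillion) / 0.3448 ≈ −¥853 trillion.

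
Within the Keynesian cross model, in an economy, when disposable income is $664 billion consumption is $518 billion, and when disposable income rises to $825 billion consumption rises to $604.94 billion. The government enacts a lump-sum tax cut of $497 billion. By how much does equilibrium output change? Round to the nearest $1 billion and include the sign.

MPC = ΔC/ΔYd = (604.94 − 518)/(825 − 664) = 86.94/161 = 0.54.
A lump-sum tax change of −$497 billion shifts disposable income by +$497 billion; first-round consumption changes by −c × ΔT = −0.54 × (−$497 billion) = +$268.38 billion.
Expenditure multiplier = 1/(1 − MPC) = 1/(1 − 0.54) = 1/0.46 ≈ 2.174.
The tax multiplier is −c × k ≈ −1.174, so ΔY = k × (−c·ΔT) = (+$268.38 billion) / 0.46 ≈ +$583 billion.

+$583 billion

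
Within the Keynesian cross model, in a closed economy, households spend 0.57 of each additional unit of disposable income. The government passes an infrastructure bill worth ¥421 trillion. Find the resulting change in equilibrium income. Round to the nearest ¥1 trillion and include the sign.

Spending multiplier = 1/(1 − MPC) = 1/(1 − 0.57) = 1/0.43 ≈ 2.326.
ΔY = k × ΔG = (+¥421 trillion) / 0.43 ≈ +¥979 trillion.

+¥979 trillion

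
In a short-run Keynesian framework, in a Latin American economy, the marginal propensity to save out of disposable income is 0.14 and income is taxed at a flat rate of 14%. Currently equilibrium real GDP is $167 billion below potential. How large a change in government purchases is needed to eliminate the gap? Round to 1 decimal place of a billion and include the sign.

MPC = 1 − MPS = 1 − 0.14 = 0.86.
Spending multiplier = 1/(1 − c(1−t)) = 1/(1 − 0.86×0.86) = 1/0.2604 ≈ 3.84.
Need ΔY = +$167 billion, so ΔG = ΔY/k = (+$167 billion) × 0.2604 ≈ +$43.5 billion.
The government should increase government purchases by $43.5 billion.

+$43.5 billion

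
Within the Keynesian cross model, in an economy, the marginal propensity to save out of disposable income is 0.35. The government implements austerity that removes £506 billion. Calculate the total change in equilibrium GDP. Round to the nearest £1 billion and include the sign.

−£1,446 billion

MPC = 1 − MPS = 1 − 0.35 = 0.65.
Spending multiplier = 1/(1 − MPC) = 1/(1 − 0.65) = 1/0.35 ≈ 2.857.
ΔY = k × ΔG = (−£506 billion) / 0.35 ≈ −£1,446 billion.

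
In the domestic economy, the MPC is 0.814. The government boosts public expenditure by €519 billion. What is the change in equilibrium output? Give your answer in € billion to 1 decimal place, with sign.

+€2,790.3 billion

Spending multiplier = 1/(1 − MPC) = 1/(1 − 0.814) = 1/0.186 ≈ 5.376.
ΔY = k × ΔG = (+€519 billion) / 0.186 ≈ +€2,790.3 billion.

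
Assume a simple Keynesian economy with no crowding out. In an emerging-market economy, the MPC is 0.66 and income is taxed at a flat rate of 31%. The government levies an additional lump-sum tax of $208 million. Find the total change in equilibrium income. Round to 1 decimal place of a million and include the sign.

−$252.1 million

A lump-sum tax change of +$208 million shifts disposable income by −$208 million; first-round consumption changes by −c × ΔT = −0.66 × (+$208 million) = −$137.28 million.
Expenditure multiplier = 1/(1 − c(1−t)) = 1/(1 − 0.66×0.69) = 1/0.5446 ≈ 1.836.
The tax multiplier is −c × k ≈ −1.212, so ΔY = k × (−c·ΔT) = (−$137.28 million) / 0.5446 ≈ −$252.1 million.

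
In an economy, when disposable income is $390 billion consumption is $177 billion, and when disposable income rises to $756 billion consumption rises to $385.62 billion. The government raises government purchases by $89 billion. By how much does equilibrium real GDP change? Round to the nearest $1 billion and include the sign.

MPC = ΔC/ΔYd = (385.62 − 177)/(756 − 390) = 208.62/366 = 0.57.
Government-spending multiplier = 1/(1 − MPC) = 1/(1 − 0.57) = 1/0.43 ≈ 2.326.
ΔY = k × ΔG = (+$89 billion) / 0.43 ≈ +$207 billion.

+$207 billion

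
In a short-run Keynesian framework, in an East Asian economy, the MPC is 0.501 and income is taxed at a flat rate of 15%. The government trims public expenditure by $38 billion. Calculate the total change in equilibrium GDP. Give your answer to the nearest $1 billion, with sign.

Government-spending multiplier = 1/(1 − c(1−t)) = 1/(1 − 0.501×0.85) = 1/0.57415 ≈ 1.742.
ΔY = k × ΔG = (−$38 billion) / 0.57415 ≈ −$66 billion.

−$66 billion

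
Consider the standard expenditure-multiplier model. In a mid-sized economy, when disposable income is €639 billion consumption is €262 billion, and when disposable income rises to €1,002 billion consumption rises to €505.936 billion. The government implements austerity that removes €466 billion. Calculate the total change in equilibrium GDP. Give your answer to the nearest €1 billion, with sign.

−€1,421 billion

MPC = ΔC/ΔYd = (505.936 − 262)/(1,002 − 639) = 243.936/363 = 0.672.
Expenditure multiplier = 1/(1 − MPC) = 1/(1 − 0.672) = 1/0.328 ≈ 3.049.
ΔY = k × ΔG = (−€466 billion) / 0.328 ≈ −€1,421 billion.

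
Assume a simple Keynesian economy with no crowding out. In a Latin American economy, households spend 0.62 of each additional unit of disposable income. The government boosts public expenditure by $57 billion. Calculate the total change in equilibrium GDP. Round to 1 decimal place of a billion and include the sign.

+$150.0 billion

Spending multiplier = 1/(1 − MPC) = 1/(1 − 0.62) = 1/0.38 ≈ 2.632.
ΔY = k × ΔG = (+$57 billion) / 0.38 = +$150 billion.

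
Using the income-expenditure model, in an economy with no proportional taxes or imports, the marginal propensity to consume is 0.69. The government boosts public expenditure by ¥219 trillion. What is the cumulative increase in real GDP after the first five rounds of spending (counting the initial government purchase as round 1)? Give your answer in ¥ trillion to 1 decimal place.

¥596.0 trillion

Round 1 adds ΔG = ¥219 trillion; each later round is MPC = 0.69 times the previous.
After 5 rounds: 219 + 151.11 + 104.2659 + 71.943471 + 49.64099499 = ΔG·(1 − c^5)/(1 − c) = 219 × (1 − 0.1564031349)/0.31 ≈ ¥596 trillion.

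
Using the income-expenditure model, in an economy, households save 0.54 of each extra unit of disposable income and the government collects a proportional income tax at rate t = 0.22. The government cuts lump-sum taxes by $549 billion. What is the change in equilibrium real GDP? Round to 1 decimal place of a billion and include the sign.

+$393.9 billion

MPC = 1 − MPS = 1 − 0.54 = 0.46.
A lump-sum tax change of −$549 billion shifts disposable income by +$549 billion; first-round consumption changes by −c × ΔT = −0.46 × (−$549 billion) = +$252.54 billion.
Expenditure multiplier = 1/(1 − c(1−t)) = 1/(1 − 0.46×0.78) = 1/0.6412 ≈ 1.56.
The tax multiplier is −c × k ≈ −0.717, so ΔY = k × (−c·ΔT) = (+$252.54 billion) / 0.6412 ≈ +$393.9 billion.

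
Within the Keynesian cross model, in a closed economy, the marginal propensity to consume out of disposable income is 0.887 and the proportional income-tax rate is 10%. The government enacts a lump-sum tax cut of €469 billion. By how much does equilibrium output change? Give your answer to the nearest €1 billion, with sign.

A lump-sum tax change of −€469 billion shifts disposable income by +€469 billion; first-round consumption changes by −c × ΔT = −0.887 × (−€469 billion) = +€416.003 billion.
Expenditure multiplier = 1/(1 − c(1−t)) = 1/(1 − 0.887×0.9) = 1/0.2017 ≈ 4.958.
The tax multiplier is −c × k ≈ −4.398, so ΔY = k × (−c·ΔT) = (+€416.003 billion) / 0.2017 ≈ +€2,062 billion.

+€2,062 billion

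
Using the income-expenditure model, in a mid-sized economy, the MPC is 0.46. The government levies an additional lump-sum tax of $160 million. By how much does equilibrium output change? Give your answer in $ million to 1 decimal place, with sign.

−$136.3 million

A lump-sum tax change of +$160 million shifts disposable income by −$160 million; first-round consumption changes by −c × ΔT = −0.46 × (+$160 million) = −$73.6 million.
Expenditure multiplier = 1/(1 − MPC) = 1/(1 − 0.46) = 1/0.54 ≈ 1.852.
The tax multiplier is −c × k ≈ −0.852, so ΔY = k × (−c·ΔT) = (−$73.6 million) / 0.54 ≈ −$136.3 million.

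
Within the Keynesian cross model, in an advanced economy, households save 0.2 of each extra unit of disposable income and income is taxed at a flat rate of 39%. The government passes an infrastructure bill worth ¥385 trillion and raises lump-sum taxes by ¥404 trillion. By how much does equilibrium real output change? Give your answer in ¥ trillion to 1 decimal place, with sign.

+¥120.7 trillion

MPC = 1 − MPS = 1 − 0.2 = 0.8.
Expenditure multiplier = 1/(1 − c(1−t)) = 1/(1 − 0.8×0.61) = 1/0.512 ≈ 1.953.
ΔG contributes k·ΔG = (+¥385 trillion) / 0.512 ≈ +¥752 trillion.
ΔT of +¥404 trillion changes first-round spending by −c·ΔT = −¥323.2 trillion, contributing k·(−c·ΔT) = (−¥323.2 trillion) / 0.512 ≈ −¥631.3 trillion.
Net ΔY = k(ΔG − c·ΔT) = (+¥61.8 trillion) / 0.512 ≈ +¥120.7 trillion.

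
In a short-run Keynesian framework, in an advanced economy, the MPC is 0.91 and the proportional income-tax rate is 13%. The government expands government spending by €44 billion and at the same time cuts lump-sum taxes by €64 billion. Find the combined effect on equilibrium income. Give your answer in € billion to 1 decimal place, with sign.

+€490.8 billion

Expenditure multiplier = 1/(1 − c(1−t)) = 1/(1 − 0.91×0.87) = 1/0.2083 ≈ 4.801.
ΔG contributes k·ΔG = (+€44 billion) / 0.2083 ≈ +€211.2 billion.
ΔT of −€64 billion changes first-round spending by −c·ΔT = +€58.24 billion, contributing k·(−c·ΔT) = (+€58.24 billion) / 0.2083 ≈ +€279.6 billion.
Net ΔY = k(ΔG − c·ΔT) = (+€102.24 billion) / 0.2083 ≈ +€490.8 billion.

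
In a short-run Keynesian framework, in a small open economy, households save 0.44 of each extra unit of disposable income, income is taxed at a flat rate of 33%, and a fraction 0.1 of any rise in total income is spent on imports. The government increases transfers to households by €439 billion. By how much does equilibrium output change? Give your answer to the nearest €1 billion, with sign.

MPC = 1 − MPS = 1 − 0.44 = 0.56.
The transfer change shifts disposable income by +€439 billion, so first-round consumption changes by c·ΔTR = 0.56 × (+€439 billion) = +€245.84 billion.
Expenditure multiplier = 1/(1 − c(1−t) + m) = 1/(1 − 0.56×0.67 + 0.1) = 1/0.7248 ≈ 1.38.
The transfer multiplier is c × k ≈ 0.773, so ΔY = k × (c·ΔTR) = (+€245.84 billion) / 0.7248 ≈ +€339 billion.

+€339 billion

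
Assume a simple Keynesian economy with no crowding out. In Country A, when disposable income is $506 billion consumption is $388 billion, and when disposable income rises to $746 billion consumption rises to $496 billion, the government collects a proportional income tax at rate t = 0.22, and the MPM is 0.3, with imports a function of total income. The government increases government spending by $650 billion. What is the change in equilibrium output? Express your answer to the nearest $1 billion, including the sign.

+$685 billion

MPC = ΔC/ΔYd = (496 − 388)/(746 − 506) = 108/240 = 0.45.
Government-spending multiplier = 1/(1 − c(1−t) + m) = 1/(1 − 0.45×0.78 + 0.3) = 1/0.949 ≈ 1.054.
ΔY = k × ΔG = (+$650 billion) / 0.949 ≈ +$685 billion.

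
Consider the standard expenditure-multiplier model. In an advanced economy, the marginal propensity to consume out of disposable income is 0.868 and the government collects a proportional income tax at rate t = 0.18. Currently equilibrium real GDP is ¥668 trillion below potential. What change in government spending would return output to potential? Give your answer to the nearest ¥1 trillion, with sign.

Spending multiplier = 1/(1 − c(1−t)) = 1/(1 − 0.868×0.82) = 1/0.28824 ≈ 3.469.
Need ΔY = +¥668 trillion, so ΔG = ΔY/k = (+¥668 trillion) × 0.28824 ≈ +¥193 trillion.
The government should increase government spending by ¥193 trillion.

+¥193 trillion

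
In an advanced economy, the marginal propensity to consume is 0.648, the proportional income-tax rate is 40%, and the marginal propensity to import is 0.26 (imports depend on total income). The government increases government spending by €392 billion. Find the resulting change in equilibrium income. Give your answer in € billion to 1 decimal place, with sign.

+€450.0 billion

Expenditure multiplier = 1/(1 − c(1−t) + m) = 1/(1 − 0.648×0.6 + 0.26) = 1/0.8712 ≈ 1.148.
ΔY = k × ΔG = (+€392 billion) / 0.8712 ≈ +€450 billion.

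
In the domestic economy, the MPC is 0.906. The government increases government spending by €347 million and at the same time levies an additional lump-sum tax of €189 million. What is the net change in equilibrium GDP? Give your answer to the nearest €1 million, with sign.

Expenditure multiplier = 1/(1 − MPC) = 1/(1 − 0.906) = 1/0.094 ≈ 10.638.
ΔG contributes k·ΔG = (+€347 million) / 0.094 ≈ +€3,691.5 million.
ΔT of +€189 million changes first-round spending by −c·ΔT = −€171.234 million, contributing k·(−c·ΔT) = (−€171.234 million) / 0.094 ≈ −€1,821.6 million.
Net ΔY = k(ΔG − c·ΔT) = (+€175.766 million) / 0.094 ≈ +€1,870 million.

+€1,870 million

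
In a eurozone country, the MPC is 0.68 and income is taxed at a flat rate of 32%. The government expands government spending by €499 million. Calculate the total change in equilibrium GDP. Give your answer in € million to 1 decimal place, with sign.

+€928.2 million

Expenditure multiplier = 1/(1 − c(1−t)) = 1/(1 − 0.68×0.68) = 1/0.5376 ≈ 1.86.
ΔY = k × ΔG = (+€499 million) / 0.5376 ≈ +€928.2 million.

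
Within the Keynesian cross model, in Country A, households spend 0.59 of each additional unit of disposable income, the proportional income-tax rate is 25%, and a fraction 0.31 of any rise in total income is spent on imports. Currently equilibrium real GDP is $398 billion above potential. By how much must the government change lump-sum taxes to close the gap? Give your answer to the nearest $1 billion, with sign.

+$585 billion

Spending multiplier = 1/(1 − c(1−t) + m) = 1/(1 − 0.59×0.75 + 0.31) = 1/0.8675 ≈ 1.153.
Tax multiplier = −c·k = −0.59/0.8675 ≈ −0.68. Need ΔY = −$398 billion, so ΔT = ΔY/(−c·k) = −(−$398 billion) × 0.8675 / 0.59 ≈ +$585 billion.
The government should raise lump-sum taxes by $585 billion.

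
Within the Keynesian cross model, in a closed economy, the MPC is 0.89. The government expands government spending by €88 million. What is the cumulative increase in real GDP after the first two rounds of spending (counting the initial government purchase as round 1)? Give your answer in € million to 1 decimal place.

€166.3 million

Round 1 adds ΔG = €88 million; each later round is MPC = 0.89 times the previous.
After 2 rounds: 88 + 78.32 = ΔG·(1 − c^2)/(1 − c) = 88 × (1 − 0.7921)/0.11 ≈ €166.3 million.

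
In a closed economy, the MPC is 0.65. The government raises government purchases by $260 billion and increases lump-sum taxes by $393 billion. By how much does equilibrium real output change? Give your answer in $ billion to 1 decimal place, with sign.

Expenditure multiplier = 1/(1 − MPC) = 1/(1 − 0.65) = 1/0.35 ≈ 2.857.
ΔG contributes k·ΔG = (+$260 billion) / 0.35 ≈ +$742.9 billion.
ΔT of +$393 billion changes first-round spending by −c·ΔT = −$255.45 billion, contributing k·(−c·ΔT) = (−$255.45 billion) / 0.35 ≈ −$729.9 billion.
Net ΔY = k(ΔG − c·ΔT) = (+$4.55 billion) / 0.35 = +$13 billion.

+$13.0 billion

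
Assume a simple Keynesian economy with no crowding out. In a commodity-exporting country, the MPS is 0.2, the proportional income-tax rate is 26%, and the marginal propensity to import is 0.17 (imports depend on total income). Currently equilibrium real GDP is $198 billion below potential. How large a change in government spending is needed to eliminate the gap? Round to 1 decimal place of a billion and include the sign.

+$114.4 billion

MPC = 1 − MPS = 1 − 0.2 = 0.8.
Spending multiplier = 1/(1 − c(1−t) + m) = 1/(1 − 0.8×0.74 + 0.17) = 1/0.578 ≈ 1.73.
Need ΔY = +$198 billion, so ΔG = ΔY/k = (+$198 billion) × 0.578 ≈ +$114.4 billion.
The government should increase government spending by $114.4 billion.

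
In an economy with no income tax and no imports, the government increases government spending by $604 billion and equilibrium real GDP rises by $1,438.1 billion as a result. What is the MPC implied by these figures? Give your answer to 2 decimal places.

0.58

Implied spending multiplier k = ΔY/ΔG = 1,438.1/604 ≈ 2.381.
Since k = 1/(1 − MPC), MPC = 1 − 1/k = 1 − ΔG/ΔY = 1 − 604/1,438.1 ≈ 0.58.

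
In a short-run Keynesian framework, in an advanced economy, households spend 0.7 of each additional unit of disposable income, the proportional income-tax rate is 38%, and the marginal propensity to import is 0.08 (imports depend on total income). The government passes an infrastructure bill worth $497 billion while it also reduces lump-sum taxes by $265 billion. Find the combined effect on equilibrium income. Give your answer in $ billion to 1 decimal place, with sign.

+$1,056.5 billion

Expenditure multiplier = 1/(1 − c(1−t) + m) = 1/(1 − 0.7×0.62 + 0.08) = 1/0.646 ≈ 1.548.
ΔG contributes k·ΔG = (+$497 billion) / 0.646 ≈ +$769.3 billion.
ΔT of −$265 billion changes first-round spending by −c·ΔT = +$185.5 billion, contributing k·(−c·ΔT) = (+$185.5 billion) / 0.646 ≈ +$287.2 billion.
Net ΔY = k(ΔG − c·ΔT) = (+$682.5 billion) / 0.646 ≈ +$1,056.5 billion.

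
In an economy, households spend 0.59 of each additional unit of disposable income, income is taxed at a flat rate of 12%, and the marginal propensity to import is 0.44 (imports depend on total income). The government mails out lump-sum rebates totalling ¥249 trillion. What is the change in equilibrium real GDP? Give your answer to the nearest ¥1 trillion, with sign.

+¥160 trillion

A lump-sum tax change of −¥249 trillion shifts disposable income by +¥249 trillion; first-round consumption changes by −c × ΔT = −0.59 × (−¥249 trillion) = +¥146.91 trillion.
Expenditure multiplier = 1/(1 − c(1−t) + m) = 1/(1 − 0.59×0.88 + 0.44) = 1/0.9208 ≈ 1.086.
The tax multiplier is −c × k ≈ −0.641, so ΔY = k × (−c·ΔT) = (+¥146.91 trillion) / 0.9208 ≈ +¥160 trillion.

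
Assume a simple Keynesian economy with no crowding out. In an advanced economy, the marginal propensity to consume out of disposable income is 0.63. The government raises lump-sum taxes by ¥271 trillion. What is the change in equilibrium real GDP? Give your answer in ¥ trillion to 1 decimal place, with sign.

A lump-sum tax change of +¥271 trillion shifts disposable income by −¥271 trillion; first-round consumption changes by −c × ΔT = −0.63 × (+¥271 trillion) = −¥170.73 trillion.
Expenditure multiplier = 1/(1 − MPC) = 1/(1 − 0.63) = 1/0.37 ≈ 2.703.
The tax multiplier is −c × k ≈ −1.703, so ΔY = k × (−c·ΔT) = (−¥170.73 trillion) / 0.37 ≈ −¥461.4 trillion.

−¥461.4 trillion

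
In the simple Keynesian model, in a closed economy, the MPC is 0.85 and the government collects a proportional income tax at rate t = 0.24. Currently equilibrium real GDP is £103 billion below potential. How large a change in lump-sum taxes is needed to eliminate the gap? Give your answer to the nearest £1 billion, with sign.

−£43 billion

Spending multiplier = 1/(1 − c(1−t)) = 1/(1 − 0.85×0.76) = 1/0.354 ≈ 2.825.
Tax multiplier = −c·k = −0.85/0.354 ≈ −2.401. Need ΔY = +£103 billion, so ΔT = ΔY/(−c·k) = −(+£103 billion) × 0.354 / 0.85 ≈ −£43 billion.
The government should cut lump-sum taxes by £43 billion.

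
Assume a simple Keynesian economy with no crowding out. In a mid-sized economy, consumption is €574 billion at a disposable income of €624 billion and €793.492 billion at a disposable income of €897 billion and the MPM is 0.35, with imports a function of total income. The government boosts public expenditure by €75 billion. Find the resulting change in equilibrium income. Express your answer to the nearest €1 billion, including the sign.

+€137 billion

MPC = ΔC/ΔYd = (793.492 − 574)/(897 − 624) = 219.492/273 = 0.804.
Government-spending multiplier = 1/(1 − c + m) = 1/(1 − 0.804 + 0.35) = 1/0.546 ≈ 1.832.
ΔY = k × ΔG = (+€75 billion) / 0.546 ≈ +€137 billion.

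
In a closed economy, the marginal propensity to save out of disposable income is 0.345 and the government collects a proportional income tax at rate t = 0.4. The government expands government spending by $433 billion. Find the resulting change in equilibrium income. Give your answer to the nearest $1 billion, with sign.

MPC = 1 − MPS = 1 − 0.345 = 0.655.
Government-spending multiplier = 1/(1 − c(1−t)) = 1/(1 − 0.655×0.6) = 1/0.607 ≈ 1.647.
ΔY = k × ΔG = (+$433 billion) / 0.607 ≈ +$713 billion.

+$713 billion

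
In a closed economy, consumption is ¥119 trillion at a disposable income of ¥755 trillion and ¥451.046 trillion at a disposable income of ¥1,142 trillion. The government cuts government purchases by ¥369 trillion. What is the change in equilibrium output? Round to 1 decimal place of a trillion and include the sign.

−¥2,598.6 trillion

MPC = ΔC/ΔYd = (451.046 − 119)/(1,142 − 755) = 332.046/387 = 0.858.
Government-spending multiplier = 1/(1 − MPC) = 1/(1 − 0.858) = 1/0.142 ≈ 7.042.
ΔY = k × ΔG = (−¥369 trillion) / 0.142 ≈ −¥2,598.6 trillion.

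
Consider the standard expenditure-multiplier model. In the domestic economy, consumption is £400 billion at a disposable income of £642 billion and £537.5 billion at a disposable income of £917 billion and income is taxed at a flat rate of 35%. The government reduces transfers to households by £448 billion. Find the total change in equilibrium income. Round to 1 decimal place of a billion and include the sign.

MPC = ΔC/ΔYd = (537.5 − 400)/(917 − 642) = 137.5/275 = 0.5.
The transfer change shifts disposable income by −£448 billion, so first-round consumption changes by c·ΔTR = 0.5 × (−£448 billion) = −£224 billion.
Expenditure multiplier = 1/(1 − c(1−t)) = 1/(1 − 0.5×0.65) = 1/0.675 ≈ 1.481.
The transfer multiplier is c × k ≈ 0.741, so ΔY = k × (c·ΔTR) = (−£224 billion) / 0.675 ≈ −£331.9 billion.

−£331.9 billion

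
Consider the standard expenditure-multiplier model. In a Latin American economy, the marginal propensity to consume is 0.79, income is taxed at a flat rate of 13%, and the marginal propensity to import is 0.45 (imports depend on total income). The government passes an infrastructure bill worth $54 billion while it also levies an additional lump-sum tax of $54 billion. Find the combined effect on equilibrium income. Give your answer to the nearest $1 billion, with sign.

Expenditure multiplier = 1/(1 − c(1−t) + m) = 1/(1 − 0.79×0.87 + 0.45) = 1/0.7627 ≈ 1.311.
ΔG contributes k·ΔG = (+$54 billion) / 0.7627 ≈ +$70.8 billion.
ΔT of +$54 billion changes first-round spending by −c·ΔT = −$42.66 billion, contributing k·(−c·ΔT) = (−$42.66 billion) / 0.7627 ≈ −$55.9 billion.
Net ΔY = k(ΔG − c·ΔT) = (+$11.34 billion) / 0.7627 ≈ +$15 billion.

+$15 billion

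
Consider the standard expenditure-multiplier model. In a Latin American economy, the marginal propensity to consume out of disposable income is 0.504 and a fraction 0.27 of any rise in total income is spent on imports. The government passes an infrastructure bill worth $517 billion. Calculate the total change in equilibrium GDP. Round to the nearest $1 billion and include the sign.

Spending multiplier = 1/(1 − c + m) = 1/(1 − 0.504 + 0.27) = 1/0.766 ≈ 1.305.
ΔY = k × ΔG = (+$517 billion) / 0.766 ≈ +$675 billion.

+$675 billion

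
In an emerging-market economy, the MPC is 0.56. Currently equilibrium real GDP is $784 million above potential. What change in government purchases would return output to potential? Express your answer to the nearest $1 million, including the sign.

−$345 million

Spending multiplier = 1/(1 − MPC) = 1/(1 − 0.56) = 1/0.44 ≈ 2.273.
Need ΔY = −$784 million, so ΔG = ΔY/k = (−$784 million) × 0.44 ≈ −$345 million.
The government should cut government purchases by $345 million.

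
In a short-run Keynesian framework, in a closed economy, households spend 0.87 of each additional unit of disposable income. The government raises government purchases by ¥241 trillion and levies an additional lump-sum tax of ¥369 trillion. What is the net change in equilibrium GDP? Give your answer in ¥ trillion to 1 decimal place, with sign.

−¥615.6 trillion

Expenditure multiplier = 1/(1 − MPC) = 1/(1 − 0.87) = 1/0.13 ≈ 7.692.
ΔG contributes k·ΔG = (+¥241 trillion) / 0.13 ≈ +¥1,853.8 trillion.
ΔT of +¥369 trillion changes first-round spending by −c·ΔT = −¥321.03 trillion, contributing k·(−c·ΔT) = (−¥321.03 trillion) / 0.13 ≈ −¥2,469.5 trillion.
Net ΔY = k(ΔG − c·ΔT) = (−¥80.03 trillion) / 0.13 ≈ −¥615.6 trillion.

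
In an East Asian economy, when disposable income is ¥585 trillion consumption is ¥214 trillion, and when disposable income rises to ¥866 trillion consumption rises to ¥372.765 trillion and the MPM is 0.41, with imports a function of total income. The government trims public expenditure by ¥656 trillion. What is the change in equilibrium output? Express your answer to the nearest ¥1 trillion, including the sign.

−¥776 trillion

MPC = ΔC/ΔYd = (372.765 − 214)/(866 − 585) = 158.765/281 = 0.565.
Spending multiplier = 1/(1 − c + m) = 1/(1 − 0.565 + 0.41) = 1/0.845 ≈ 1.183.
ΔY = k × ΔG = (−¥656 trillion) / 0.845 ≈ −¥776 trillion.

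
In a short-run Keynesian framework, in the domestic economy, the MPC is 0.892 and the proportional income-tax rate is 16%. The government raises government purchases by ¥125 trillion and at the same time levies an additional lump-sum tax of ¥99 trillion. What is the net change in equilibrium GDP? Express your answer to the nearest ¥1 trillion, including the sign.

+¥146 trillion

Expenditure multiplier = 1/(1 − c(1−t)) = 1/(1 − 0.892×0.84) = 1/0.25072 ≈ 3.989.
ΔG contributes k·ΔG = (+¥125 trillion) / 0.25072 ≈ +¥498.6 trillion.
ΔT of +¥99 trillion changes first-round spending by −c·ΔT = −¥88.308 trillion, contributing k·(−c·ΔT) = (−¥88.308 trillion) / 0.25072 ≈ −¥352.2 trillion.
Net ΔY = k(ΔG − c·ΔT) = (+¥36.692 trillion) / 0.25072 ≈ +¥146 trillion.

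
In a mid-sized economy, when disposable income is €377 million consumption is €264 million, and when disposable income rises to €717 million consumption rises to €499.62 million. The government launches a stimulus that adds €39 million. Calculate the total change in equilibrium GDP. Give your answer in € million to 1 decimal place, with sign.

MPC = ΔC/ΔYd = (499.62 − 264)/(717 − 377) = 235.62/340 = 0.693.
Spending multiplier = 1/(1 − MPC) = 1/(1 − 0.693) = 1/0.307 ≈ 3.257.
ΔY = k × ΔG = (+€39 million) / 0.307 ≈ +€127 million.

+€127.0 million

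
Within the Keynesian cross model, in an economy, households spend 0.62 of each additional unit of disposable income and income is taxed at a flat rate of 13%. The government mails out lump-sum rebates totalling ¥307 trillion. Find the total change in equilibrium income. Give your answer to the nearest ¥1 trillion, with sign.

A lump-sum tax change of −¥307 trillion shifts disposable income by +¥307 trillion; first-round consumption changes by −c × ΔT = −0.62 × (−¥307 trillion) = +¥190.34 trillion.
Expenditure multiplier = 1/(1 − c(1−t)) = 1/(1 − 0.62×0.87) = 1/0.4606 ≈ 2.171.
The tax multiplier is −c × k ≈ −1.346, so ΔY = k × (−c·ΔT) = (+¥190.34 trillion) / 0.4606 ≈ +¥413 trillion.

+¥413 trillion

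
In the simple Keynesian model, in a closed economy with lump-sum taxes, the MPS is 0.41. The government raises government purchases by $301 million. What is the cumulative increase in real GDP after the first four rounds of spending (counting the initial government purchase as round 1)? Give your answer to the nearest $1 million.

MPC = 1 − MPS = 1 − 0.41 = 0.59.
Round 1 adds ΔG = $301 million; each later round is MPC = 0.59 times the previous.
After 4 rounds: 301 + 177.59 + 104.7781 + 61.819079 = ΔG·(1 − c^4)/(1 − c) = 301 × (1 − 0.12117361)/0.41 ≈ $645 million.

$645 million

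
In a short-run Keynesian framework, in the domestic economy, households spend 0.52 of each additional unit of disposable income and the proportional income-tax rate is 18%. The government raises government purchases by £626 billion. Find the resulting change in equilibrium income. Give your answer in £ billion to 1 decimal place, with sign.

Spending multiplier = 1/(1 − c(1−t)) = 1/(1 − 0.52×0.82) = 1/0.5736 ≈ 1.743.
ΔY = k × ΔG = (+£626 billion) / 0.5736 ≈ +£1,091.4 billion.

+£1,091.4 billion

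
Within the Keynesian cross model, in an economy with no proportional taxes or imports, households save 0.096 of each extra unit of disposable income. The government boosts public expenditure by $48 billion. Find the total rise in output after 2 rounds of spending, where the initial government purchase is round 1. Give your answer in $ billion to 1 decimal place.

MPC = 1 − MPS = 1 − 0.096 = 0.904.
Round 1 adds ΔG = $48 billion; each later round is MPC = 0.904 times the previous.
After 2 rounds: 48 + 43.392 = ΔG·(1 − c^2)/(1 − c) = 48 × (1 − 0.817216)/0.096 ≈ $91.4 billion.

$91.4 billion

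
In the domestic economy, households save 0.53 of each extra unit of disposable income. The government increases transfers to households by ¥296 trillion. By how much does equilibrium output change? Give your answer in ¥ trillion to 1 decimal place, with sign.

MPC = 1 − MPS = 1 − 0.53 = 0.47.
The transfer change shifts disposable income by +¥296 trillion, so first-round consumption changes by c·ΔTR = 0.47 × (+¥296 trillion) = +¥139.12 trillion.
Expenditure multiplier = 1/(1 − MPC) = 1/(1 − 0.47) = 1/0.53 ≈ 1.887.
The transfer multiplier is c × k ≈ 0.887, so ΔY = k × (c·ΔTR) = (+¥139.12 trillion) / 0.53 ≈ +¥262.5 trillion.

+¥262.5 trillion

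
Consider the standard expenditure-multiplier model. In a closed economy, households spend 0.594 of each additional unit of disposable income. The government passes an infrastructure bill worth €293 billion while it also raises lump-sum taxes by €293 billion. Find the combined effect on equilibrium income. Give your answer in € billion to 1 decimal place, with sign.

Expenditure multiplier = 1/(1 − MPC) = 1/(1 − 0.594) = 1/0.406 ≈ 2.463.
ΔG contributes k·ΔG = (+€293 billion) / 0.406 ≈ +€721.7 billion.
ΔT of +€293 billion changes first-round spending by −c·ΔT = −€174.042 billion, contributing k·(−c·ΔT) = (−€174.042 billion) / 0.406 ≈ −€428.7 billion.
With ΔG = ΔT and no other leakages, the balanced-budget multiplier is 1, so ΔY = ΔG = +€293 billion.

+€293.0 billion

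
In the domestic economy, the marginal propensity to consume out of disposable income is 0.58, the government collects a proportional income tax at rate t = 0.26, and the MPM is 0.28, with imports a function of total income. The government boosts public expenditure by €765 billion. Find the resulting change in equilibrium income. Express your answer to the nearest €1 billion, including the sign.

+€899 billion

Spending multiplier = 1/(1 − c(1−t) + m) = 1/(1 − 0.58×0.74 + 0.28) = 1/0.8508 ≈ 1.175.
ΔY = k × ΔG = (+€765 billion) / 0.8508 ≈ +€899 billion.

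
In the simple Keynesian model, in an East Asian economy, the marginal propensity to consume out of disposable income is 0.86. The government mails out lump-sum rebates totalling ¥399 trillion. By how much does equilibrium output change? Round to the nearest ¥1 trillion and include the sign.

A lump-sum tax change of −¥399 trillion shifts disposable income by +¥399 trillion; first-round consumption changes by −c × ΔT = −0.86 × (−¥399 trillion) = +¥343.14 trillion.
Expenditure multiplier = 1/(1 − MPC) = 1/(1 − 0.86) = 1/0.14 ≈ 7.143.
The tax multiplier is −c × k ≈ −6.143, so ΔY = k × (−c·ΔT) = (+¥343.14 trillion) / 0.14 = +¥2,451 trillion.

+¥2,451 trillion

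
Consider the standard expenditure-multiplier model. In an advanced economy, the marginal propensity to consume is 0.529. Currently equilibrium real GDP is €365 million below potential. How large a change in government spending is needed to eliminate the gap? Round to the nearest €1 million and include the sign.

Spending multiplier = 1/(1 − MPC) = 1/(1 − 0.529) = 1/0.471 ≈ 2.123.
Need ΔY = +€365 million, so ΔG = ΔY/k = (+€365 million) × 0.471 ≈ +€172 million.
The government should increase government spending by €172 million.

+€172 million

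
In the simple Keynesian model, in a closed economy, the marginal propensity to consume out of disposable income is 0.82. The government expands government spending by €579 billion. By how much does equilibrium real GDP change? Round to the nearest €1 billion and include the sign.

+€3,217 billion

Government-spending multiplier = 1/(1 − MPC) = 1/(1 − 0.82) = 1/0.18 ≈ 5.556.
ΔY = k × ΔG = (+€579 billion) / 0.18 ≈ +€3,217 billion.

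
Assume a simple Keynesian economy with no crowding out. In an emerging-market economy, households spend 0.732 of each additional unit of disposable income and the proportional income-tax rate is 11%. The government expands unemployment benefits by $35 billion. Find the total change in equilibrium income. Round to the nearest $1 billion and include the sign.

+$74 billion

The transfer change shifts disposable income by +$35 billion, so first-round consumption changes by c·ΔTR = 0.732 × (+$35 billion) = +$25.62 billion.
Expenditure multiplier = 1/(1 − c(1−t)) = 1/(1 − 0.732×0.89) = 1/0.34852 ≈ 2.869.
The transfer multiplier is c × k ≈ 2.1, so ΔY = k × (c·ΔTR) = (+$25.62 billion) / 0.34852 ≈ +$74 billion.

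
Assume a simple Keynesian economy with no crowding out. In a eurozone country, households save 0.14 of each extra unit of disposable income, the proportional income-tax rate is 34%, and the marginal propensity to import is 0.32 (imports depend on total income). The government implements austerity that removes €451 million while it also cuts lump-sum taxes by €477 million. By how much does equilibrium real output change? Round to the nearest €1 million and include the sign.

−€54 million

MPC = 1 − MPS = 1 − 0.14 = 0.86.
Expenditure multiplier = 1/(1 − c(1−t) + m) = 1/(1 − 0.86×0.66 + 0.32) = 1/0.7524 ≈ 1.329.
ΔG contributes k·ΔG = (−€451 million) / 0.7524 ≈ −€599.4 million.
ΔT of −€477 million changes first-round spending by −c·ΔT = +€410.22 million, contributing k·(−c·ΔT) = (+€410.22 million) / 0.7524 ≈ +€545.2 million.
Net ΔY = k(ΔG − c·ΔT) = (−€40.78 million) / 0.7524 ≈ −€54 million.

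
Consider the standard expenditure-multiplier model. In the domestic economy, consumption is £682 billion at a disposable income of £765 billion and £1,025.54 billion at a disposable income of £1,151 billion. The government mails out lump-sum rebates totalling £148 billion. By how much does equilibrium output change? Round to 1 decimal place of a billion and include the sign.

MPC = ΔC/ΔYd = (1,025.54 − 682)/(1,151 − 765) = 343.54/386 = 0.89.
A lump-sum tax change of −£148 billion shifts disposable income by +£148 billion; first-round consumption changes by −c × ΔT = −0.89 × (−£148 billion) = +£131.72 billion.
Expenditure multiplier = 1/(1 − MPC) = 1/(1 − 0.89) = 1/0.11 ≈ 9.091.
The tax multiplier is −c × k ≈ −8.091, so ΔY = k × (−c·ΔT) = (+£131.72 billion) / 0.11 ≈ +£1,197.5 billion.

+£1,197.5 billion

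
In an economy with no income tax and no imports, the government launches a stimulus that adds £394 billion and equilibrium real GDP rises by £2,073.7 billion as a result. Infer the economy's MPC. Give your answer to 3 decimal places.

Implied spending multiplier k = ΔY/ΔG = 2,073.7/394 ≈ 5.2632.
Since k = 1/(1 − MPC), MPC = 1 − 1/k = 1 − ΔG/ΔY = 1 − 394/2,073.7 ≈ 0.810.

0.810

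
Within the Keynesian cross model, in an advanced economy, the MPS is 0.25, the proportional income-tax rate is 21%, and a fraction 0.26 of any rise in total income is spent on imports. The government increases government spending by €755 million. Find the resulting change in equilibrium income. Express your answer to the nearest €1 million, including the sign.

MPC = 1 − MPS = 1 − 0.25 = 0.75.
Spending multiplier = 1/(1 − c(1−t) + m) = 1/(1 − 0.75×0.79 + 0.26) = 1/0.6675 ≈ 1.498.
ΔY = k × ΔG = (+€755 million) / 0.6675 ≈ +€1,131 million.

+€1,131 million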